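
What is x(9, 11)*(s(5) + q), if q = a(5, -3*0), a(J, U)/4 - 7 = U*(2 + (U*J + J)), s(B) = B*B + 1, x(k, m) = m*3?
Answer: 1782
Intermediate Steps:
x(k, m) = 3*m
s(B) = 1 + B² (s(B) = B² + 1 = 1 + B²)
a(J, U) = 28 + 4*U*(2 + J + J*U) (a(J, U) = 28 + 4*(U*(2 + (U*J + J))) = 28 + 4*(U*(2 + (J*U + J))) = 28 + 4*(U*(2 + (J + J*U))) = 28 + 4*(U*(2 + J + J*U)) = 28 + 4*U*(2 + J + J*U))
q = 28 (q = 28 + 8*(-3*0) + 4*5*(-3*0) + 4*5*(-3*0)² = 28 + 8*0 + 4*5*0 + 4*5*0² = 28 + 0 + 0 + 4*5*0 = 28 + 0 + 0 + 0 = 28)
x(9, 11)*(s(5) + q) = (3*11)*((1 + 5²) + 28) = 33*((1 + 25) + 28) = 33*(26 + 28) = 33*54 = 1782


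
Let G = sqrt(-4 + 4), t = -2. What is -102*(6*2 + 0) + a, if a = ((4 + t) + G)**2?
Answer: -1220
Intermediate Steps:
G = 0 (G = sqrt(0) = 0)
a = 4 (a = ((4 - 2) + 0)**2 = (2 + 0)**2 = 2**2 = 4)
-102*(6*2 + 0) + a = -102*(6*2 + 0) + 4 = -102*(12 + 0) + 4 = -102*12 + 4 = -1224 + 4 = -1220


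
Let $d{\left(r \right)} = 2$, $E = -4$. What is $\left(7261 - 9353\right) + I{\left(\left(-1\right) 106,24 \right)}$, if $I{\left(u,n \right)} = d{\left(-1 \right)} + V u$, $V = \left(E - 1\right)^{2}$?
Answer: $-4740$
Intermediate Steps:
$V = 25$ ($V = \left(-4 - 1\right)^{2} = \left(-5\right)^{2} = 25$)
$I{\left(u,n \right)} = 2 + 25 u$
$\left(7261 - 9353\right) + I{\left(\left(-1\right) 106,24 \right)} = \left(7261 - 9353\right) + \left(2 + 25 \left(\left(-1\right) 106\right)\right) = -2092 + \left(2 + 25 \left(-106\right)\right) = -2092 + \left(2 - 2650\right) = -2092 - 2648 = -4740$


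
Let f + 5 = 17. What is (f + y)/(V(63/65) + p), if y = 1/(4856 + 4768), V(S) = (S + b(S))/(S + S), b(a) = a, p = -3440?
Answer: -115489/33096936 ≈ -0.0034894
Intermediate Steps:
f = 12 (f = -5 + 17 = 12)
V(S) = 1 (V(S) = (S + S)/(S + S) = (2*S)/((2*S)) = (2*S)*(1/(2*S)) = 1)
y = 1/9624 ≈ 0.00010391
(f + y)/(V(63/65) + p) = (12 + 1/9624)/(1 - 3440) = (115489/9624)/(-3439) = (115489/9624)*(-1/3439) = -115489/33096936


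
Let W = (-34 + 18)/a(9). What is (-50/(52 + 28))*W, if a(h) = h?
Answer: 10/9 ≈ 1.1111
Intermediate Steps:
W = -16/9 (W = (-34 + 18)/9 = -16*⅑ = -16/9 ≈ -1.7778)
(-50/(52 + 28))*W = (-50/(52 + 28))*(-16/9) = (-50/80)*(-16/9) = ((1/80)*(-50))*(-16/9) = -5/8*(-16/9) = 10/9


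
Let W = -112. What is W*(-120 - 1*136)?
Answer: 28672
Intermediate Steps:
W*(-120 - 1*136) = -112*(-120 - 1*136) = -112*(-120 - 136) = -112*(-256) = 28672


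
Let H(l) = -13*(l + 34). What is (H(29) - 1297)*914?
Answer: -1934024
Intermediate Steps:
H(l) = -442 - 13*l (H(l) = -13*(34 + l) = -442 - 13*l)
(H(29) - 1297)*914 = ((-442 - 13*29) - 1297)*914 = ((-442 - 377) - 1297)*914 = (-819 - 1297)*914 = -2116*914 = -1934024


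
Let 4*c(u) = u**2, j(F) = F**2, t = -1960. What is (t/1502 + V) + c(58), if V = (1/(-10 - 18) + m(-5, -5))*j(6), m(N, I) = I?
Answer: 3461258/5257 ≈ 658.41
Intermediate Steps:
V = -1269/7 (V = (1/(-10 - 18) - 5)*6**2 = (1/(-28) - 5)*36 = (-1/28 - 5)*36 = -141/28*36 = -1269/7 ≈ -181.29)
c(u) = u**2/4
(t/1502 + V) + c(58) = (-1960/1502 - 1269/7) + (1/4)*58**2 = (-1960*1/1502 - 1269/7) + (1/4)*3364 = (-980/751 - 1269/7) + 841 = -959879/5257 + 841 = 3461258/5257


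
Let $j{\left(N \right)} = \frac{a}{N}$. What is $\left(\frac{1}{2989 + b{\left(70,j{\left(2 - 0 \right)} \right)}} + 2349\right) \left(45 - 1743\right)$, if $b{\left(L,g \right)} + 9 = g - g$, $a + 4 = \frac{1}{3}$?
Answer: $- \frac{5943017829}{1490} \approx -3.9886 \cdot 10^{6}$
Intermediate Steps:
$a = - \frac{11}{3}$ ($a = -4 + \frac{1}{3} = - \frac{11}{3} \approx -3.6667$)
$j{\left(N \right)} = - \frac{11}{3 N}$
$b{\left(L,g \right)} = -9$ ($b{\left(L,g \right)} = -9 + \left(g - g\right) = -9 + 0 = -9$)
$\left(\frac{1}{2989 + b{\left(70,j{\left(2 - 0 \right)} \right)}} + 2349\right) \left(45 - 1743\right) = \left(\frac{1}{2989 - 9} + 2349\right) \left(45 - 1743\right) = \left(\frac{1}{2980} + 2349\right) \left(-1698\right) = \frac{7000021}{2980} \left(-1698\right) = - \frac{5943017829}{1490}$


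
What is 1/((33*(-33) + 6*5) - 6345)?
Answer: -1/7404 ≈ -0.00013506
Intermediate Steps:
1/((33*(-33) + 6*5) - 6345) = 1/((-1089 + 30) - 6345) = 1/(-1059 - 6345) = 1/(-7404) = -1/7404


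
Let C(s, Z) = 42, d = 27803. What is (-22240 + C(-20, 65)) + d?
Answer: 5605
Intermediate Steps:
(-22240 + C(-20, 65)) + d = (-22240 + 42) + 27803 = -22198 + 27803 = 5605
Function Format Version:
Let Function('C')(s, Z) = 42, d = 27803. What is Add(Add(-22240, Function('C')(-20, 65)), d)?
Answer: 5605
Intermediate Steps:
Add(Add(-22240, Function('C')(-20, 65)), d) = Add(Add(-22240, 42), 27803) = Add(-22198, 27803) = 5605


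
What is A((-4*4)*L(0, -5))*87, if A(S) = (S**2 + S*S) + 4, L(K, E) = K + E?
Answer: 1113948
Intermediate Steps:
L(K, E) = E + K
A(S) = 4 + 2*S**2 (A(S) = (S**2 + S**2) + 4 = 2*S**2 + 4 = 4 + 2*S**2)
A((-4*4)*L(0, -5))*87 = (4 + 2*((-4*4)*(-5 + 0))**2)*87 = (4 + 2*(-16*(-5))**2)*87 = (4 + 2*80**2)*87 = (4 + 2*6400)*87 = (4 + 12800)*87 = 12804*87 = 1113948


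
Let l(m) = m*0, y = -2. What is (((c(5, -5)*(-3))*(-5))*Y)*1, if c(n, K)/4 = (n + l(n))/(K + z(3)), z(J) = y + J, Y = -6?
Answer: 450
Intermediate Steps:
z(J) = -2 + J
l(m) = 0
c(n, K) = 4*n/(1 + K) (c(n, K) = 4*((n + 0)/(K + (-2 + 3))) = 4*(n/(K + 1)) = 4*(n/(1 + K)) = 4*n/(1 + K))
(((c(5, -5)*(-3))*(-5))*Y)*1 = ((((4*5/(1 - 5))*(-3))*(-5))*(-6))*1 = ((((4*5/(-4))*(-3))*(-5))*(-6))*1 = ((((4*5*(-1/4))*(-3))*(-5))*(-6))*1 = ((-5*(-3)*(-5))*(-6))*1 = ((15*(-5))*(-6))*1 = -75*(-6)*1 = 450*1 = 450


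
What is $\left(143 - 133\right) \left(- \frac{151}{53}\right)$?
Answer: $- \frac{1510}{53} \approx -28.491$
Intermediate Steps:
$\left(143 - 133\right) \left(- \frac{151}{53}\right) = 10 \left(- \frac{151}{53}\right) = - \frac{1510}{53}$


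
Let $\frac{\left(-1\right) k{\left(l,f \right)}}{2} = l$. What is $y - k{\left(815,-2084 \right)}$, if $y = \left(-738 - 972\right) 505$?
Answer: $-861920$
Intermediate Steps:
$y = -863550$ ($y = \left(-1710\right) 505 = -863550$)
$k{\left(l,f \right)} = - 2 l$
$y - k{\left(815,-2084 \right)} = -863550 - \left(-2\right) 815 = -863550 - -1630 = -863550 + 1630 = -861920$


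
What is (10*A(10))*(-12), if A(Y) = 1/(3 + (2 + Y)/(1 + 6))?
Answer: -280/11 ≈ -25.455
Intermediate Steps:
A(Y) = 1/(23/7 + Y/7) (A(Y) = 1/(3 + (2 + Y)/7) = 1/(3 + (2 + Y)*(⅐)) = 1/(3 + (2/7 + Y/7)) = 1/(23/7 + Y/7))
(10*A(10))*(-12) = (10*(7/(23 + 10)))*(-12) = (10*(7/33))*(-12) = (70/33)*(-12) = -280/11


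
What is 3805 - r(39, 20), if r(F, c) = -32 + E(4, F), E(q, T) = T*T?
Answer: 2316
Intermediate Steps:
E(q, T) = T²
r(F, c) = -32 + F²
3805 - r(39, 20) = 3805 - (-32 + 39²) = 3805 - (-32 + 1521) = 3805 - 1*1489 = 3805 - 1489 = 2316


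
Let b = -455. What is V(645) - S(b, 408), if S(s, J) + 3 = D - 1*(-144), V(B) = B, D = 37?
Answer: 467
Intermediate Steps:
S(s, J) = 178 (S(s, J) = -3 + (37 - 1*(-144)) = -3 + (37 + 144) = -3 + 181 = 178)
V(645) - S(b, 408) = 645 - 1*178 = 645 - 178 = 467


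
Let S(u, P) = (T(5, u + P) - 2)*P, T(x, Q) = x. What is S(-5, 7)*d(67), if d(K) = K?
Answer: 1407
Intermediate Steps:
S(u, P) = 3*P (S(u, P) = (5 - 2)*P = 3*P)
S(-5, 7)*d(67) = (3*7)*67 = 21*67 = 1407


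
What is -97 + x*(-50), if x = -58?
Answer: 2803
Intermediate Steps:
-97 + x*(-50) = -97 - 58*(-50) = -97 + 2900 = 2803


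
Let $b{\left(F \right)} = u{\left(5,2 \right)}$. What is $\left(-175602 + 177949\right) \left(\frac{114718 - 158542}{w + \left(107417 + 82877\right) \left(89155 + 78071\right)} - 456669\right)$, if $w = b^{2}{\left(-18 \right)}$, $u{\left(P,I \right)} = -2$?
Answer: $- \frac{2131687483889942937}{1988881528} \approx -1.0718 \cdot 10^{9}$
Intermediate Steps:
$b{\left(F \right)} = -2$
$w = 4$ ($w = \left(-2\right)^{2} = 4$)
$\left(-175602 + 177949\right) \left(\frac{114718 - 158542}{w + \left(107417 + 82877\right) \left(89155 + 78071\right)} - 456669\right) = \left(-175602 + 177949\right) \left(\frac{114718 - 158542}{4 + \left(107417 + 82877\right) \left(89155 + 78071\right)} - 456669\right) = 2347 \left(- \frac{43824}{4 + 190294 \cdot 167226} - 456669\right) = 2347 \left(- \frac{43824}{4 + 31822104444} - 456669\right) = 2347 \left(- \frac{43824}{31822104448} - 456669\right) = 2347 \left(\left(-43824\right) \frac{1}{31822104448} - 456669\right) = 2347 \left(- \frac{2739}{1988881528} - 456669\right) = 2347 \left(- \frac{908260538512971}{1988881528}\right) = - \frac{2131687483889942937}{1988881528}$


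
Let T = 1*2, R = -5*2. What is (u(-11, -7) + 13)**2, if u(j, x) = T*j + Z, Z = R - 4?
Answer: 529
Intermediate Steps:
R = -10
T = 2
Z = -14 (Z = -10 - 4 = -14)
u(j, x) = -14 + 2*j (u(j, x) = 2*j - 14 = -14 + 2*j)
(u(-11, -7) + 13)**2 = ((-14 + 2*(-11)) + 13)**2 = ((-14 - 22) + 13)**2 = (-36 + 13)**2 = (-23)**2 = 529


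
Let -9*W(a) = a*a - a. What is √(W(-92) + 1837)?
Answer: √7977/3 ≈ 29.771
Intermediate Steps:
W(a) = -a²/9 + a/9 (W(a) = -(a*a - a)/9 = -(a² - a)/9 = -a²/9 + a/9)
√(W(-92) + 1837) = √((⅑)*(-92)*(1 - 1*(-92)) + 1837) = √((⅑)*(-92)*(1 + 92) + 1837) = √((⅑)*(-92)*93 + 1837) = √(-2852/3 + 1837) = √(2659/3) = √7977/3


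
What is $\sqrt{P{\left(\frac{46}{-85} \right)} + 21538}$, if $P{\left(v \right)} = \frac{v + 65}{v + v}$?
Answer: $\frac{\sqrt{45448391}}{46} \approx 146.56$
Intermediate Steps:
$P{\left(v \right)} = \frac{65 + v}{2 v}$
$\sqrt{P{\left(\frac{46}{-85} \right)} + 21538} = \sqrt{\frac{65 + \frac{46}{-85}}{2 \frac{46}{-85}} + 21538} = \sqrt{\frac{65 + 46 \left(- \frac{1}{85}\right)}{2 \cdot 46 \left(- \frac{1}{85}\right)} + 21538} = \sqrt{\frac{65 - \frac{46}{85}}{2 \left(- \frac{46}{85}\right)} + 21538} = \sqrt{\frac{1}{2} \left(- \frac{85}{46}\right) \frac{5479}{85} + 21538} = \sqrt{- \frac{5479}{92} + 21538} = \sqrt{\frac{1976017}{92}} = \frac{\sqrt{45448391}}{46}$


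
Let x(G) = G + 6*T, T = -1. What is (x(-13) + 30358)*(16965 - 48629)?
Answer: -960654096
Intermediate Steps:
x(G) = -6 + G (x(G) = G + 6*(-1) = G - 6 = -6 + G)
(x(-13) + 30358)*(16965 - 48629) = ((-6 - 13) + 30358)*(16965 - 48629) = (-19 + 30358)*(-31664) = 30339*(-31664) = -960654096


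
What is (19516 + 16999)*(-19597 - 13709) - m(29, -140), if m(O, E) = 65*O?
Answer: -1216170475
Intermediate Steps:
(19516 + 16999)*(-19597 - 13709) - m(29, -140) = (19516 + 16999)*(-19597 - 13709) - 65*29 = 36515*(-33306) - 1*1885 = -1216168590 - 1885 = -1216170475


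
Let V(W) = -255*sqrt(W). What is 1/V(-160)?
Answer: I*sqrt(10)/10200 ≈ 0.00031003*I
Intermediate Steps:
1/V(-160) = 1/(-1020*I*sqrt(10)) = I*sqrt(10)/10200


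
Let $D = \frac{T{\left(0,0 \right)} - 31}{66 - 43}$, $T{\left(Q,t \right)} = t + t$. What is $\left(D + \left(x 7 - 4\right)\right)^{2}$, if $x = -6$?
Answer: $\frac{1185921}{529} \approx 2241.8$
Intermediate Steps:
$T{\left(Q,t \right)} = 2 t$
$D = - \frac{31}{23}$ ($D = \frac{2 \cdot 0 - 31}{66 - 43} = \frac{0 - 31}{23} = \left(-31\right) \frac{1}{23} = - \frac{31}{23} \approx -1.3478$)
$\left(D + \left(x 7 - 4\right)\right)^{2} = \left(- \frac{31}{23} - 46\right)^{2} = \left(- \frac{1089}{23}\right)^{2} = \frac{1185921}{529}$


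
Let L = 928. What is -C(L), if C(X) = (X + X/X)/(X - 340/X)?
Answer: -215528/215211 ≈ -1.0015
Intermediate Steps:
C(X) = (1 + X)/(X - 340/X) (C(X) = (X + 1)/(X - 340/X) = (1 + X)/(X - 340/X))
-C(L) = -928*(1 + 928)/(-340 + 928²) = -928*929/(-340 + 861184) = -928*929/860844 = -1*215528/215211 = -215528/215211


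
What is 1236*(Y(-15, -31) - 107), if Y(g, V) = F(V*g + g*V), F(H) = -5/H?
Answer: -4100018/31 ≈ -1.3226e+5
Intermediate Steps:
Y(g, V) = -5/(2*V*g) (Y(g, V) = -5/(V*g + g*V) = -5/(V*g + V*g) = -5*1/(2*V*g) = -5/(2*V*g))
1236*(Y(-15, -31) - 107) = 1236*(-5/2/(-31*(-15)) - 107) = 1236*(-5/2*(-1/31)*(-1/15) - 107) = 1236*(-1/186 - 107) = 1236*(-19903/186) = -4100018/31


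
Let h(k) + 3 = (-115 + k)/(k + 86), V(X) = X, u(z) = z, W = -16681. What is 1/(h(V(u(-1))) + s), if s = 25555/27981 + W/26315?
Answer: -2503488051/10227511225 ≈ -0.24478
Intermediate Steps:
s = 205728764/736320015 (s = 25555/27981 - 16681/26315 = 205728764/736320015 ≈ 0.27940)
h(k) = -3 + (-115 + k)/(86 + k) (h(k) = -3 + (-115 + k)/(k + 86) = -3 + (-115 + k)/(86 + k))
1/(h(V(u(-1))) + s) = 1/((-373 - 2*(-1))/(86 - 1) + 205728764/736320015) = 1/((-373 + 2)/85 + 205728764/736320015) = 1/((1/85)*(-371) + 205728764/736320015) = 1/(-371/85 + 205728764/736320015) = 1/(-10227511225/2503488051) = -2503488051/10227511225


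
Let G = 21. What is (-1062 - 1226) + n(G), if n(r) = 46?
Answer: -2242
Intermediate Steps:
(-1062 - 1226) + n(G) = (-1062 - 1226) + 46 = -2288 + 46 = -2242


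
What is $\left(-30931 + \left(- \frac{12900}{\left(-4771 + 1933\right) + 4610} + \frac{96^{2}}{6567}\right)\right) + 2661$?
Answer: $- \frac{27419880919}{969727} \approx -28276.0$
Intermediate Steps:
$\left(-30931 + \left(- \frac{12900}{\left(-4771 + 1933\right) + 4610} + \frac{96^{2}}{6567}\right)\right) + 2661 = \left(-30931 + \left(- \frac{12900}{-2838 + 4610} + 9216 \cdot \frac{1}{6567}\right)\right) + 2661 = \left(-30931 + \left(- \frac{12900}{1772} + \frac{3072}{2189}\right)\right) + 2661 = \left(-30931 + \left(\left(-12900\right) \frac{1}{1772} + \frac{3072}{2189}\right)\right) + 2661 = \left(-30931 + \left(- \frac{3225}{443} + \frac{3072}{2189}\right)\right) + 2661 = \left(-30931 - \frac{5698629}{969727}\right) + 2661 = - \frac{30000324466}{969727} + 2661 = - \frac{27419880919}{969727}$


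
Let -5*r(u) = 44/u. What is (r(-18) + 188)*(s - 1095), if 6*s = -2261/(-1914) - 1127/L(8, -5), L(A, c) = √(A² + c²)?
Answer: -53320901279/258390 - 4779607*√89/12015 ≈ -2.1011e+5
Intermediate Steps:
r(u) = -44/(5*u)
s = 2261/11484 - 1127*√89/534 (s = (-2261/(-1914) - 1127/√(8² + (-5)²))/6 = (-2261*(-1/1914) - 1127/√(64 + 25))/6 = (2261/1914 - 1127*√89/89)/6 = 2261/11484 - 1127*√89/534 ≈ -19.713)
(r(-18) + 188)*(s - 1095) = (-44/5/(-18) + 188)*((2261/11484 - 1127*√89/534) - 1095) = (-44/5*(-1/18) + 188)*(-12572719/11484 - 1127*√89/534) = (22/45 + 188)*(-12572719/11484 - 1127*√89/534) = 8482*(-12572719/11484 - 1127*√89/534)/45 = -53320901279/258390 - 4779607*√89/12015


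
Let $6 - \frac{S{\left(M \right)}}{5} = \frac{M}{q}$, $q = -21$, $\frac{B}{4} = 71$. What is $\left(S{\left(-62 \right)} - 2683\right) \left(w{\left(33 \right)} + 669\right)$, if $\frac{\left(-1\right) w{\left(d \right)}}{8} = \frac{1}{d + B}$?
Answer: $- \frac{1697216785}{951} \approx -1.7847 \cdot 10^{6}$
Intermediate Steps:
$B = 284$ ($B = 4 \cdot 71 = 284$)
$S{\left(M \right)} = 30 + \frac{5 M}{21}$ ($S{\left(M \right)} = 30 - 5 \frac{M}{-21} = 30 - 5 M \left(- \frac{1}{21}\right) = 30 - 5 \left(- \frac{M}{21}\right) = 30 + \frac{5 M}{21}$)
$w{\left(d \right)} = - \frac{8}{284 + d}$ ($w{\left(d \right)} = - \frac{8}{d + 284} = - \frac{8}{284 + d}$)
$\left(S{\left(-62 \right)} - 2683\right) \left(w{\left(33 \right)} + 669\right) = \left(\left(30 + \frac{5}{21} \left(-62\right)\right) - 2683\right) \left(- \frac{8}{284 + 33} + 669\right) = \left(\left(30 - \frac{310}{21}\right) - 2683\right) \left(- \frac{8}{317} + 669\right) = \left(\frac{320}{21} - 2683\right) \left(\left(-8\right) \frac{1}{317} + 669\right) = - \frac{56023 \left(- \frac{8}{317} + 669\right)}{21} = \left(- \frac{56023}{21}\right) \frac{212065}{317} = - \frac{1697216785}{951}$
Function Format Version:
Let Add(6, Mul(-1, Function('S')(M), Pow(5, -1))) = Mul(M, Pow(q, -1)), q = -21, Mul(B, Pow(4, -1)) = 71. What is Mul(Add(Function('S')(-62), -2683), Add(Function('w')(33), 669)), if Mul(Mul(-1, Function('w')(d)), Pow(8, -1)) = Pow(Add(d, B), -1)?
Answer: Rational(-1697216785, 951) ≈ -1.7847e+6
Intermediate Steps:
B = 284 (B = Mul(4, 71) = 284)
Function('S')(M) = Add(30, Mul(Rational(5, 21), M)) (Function('S')(M) = Add(30, Mul(-5, Mul(M, Pow(-21, -1)))) = Add(30, Mul(-5, Mul(M, Rational(-1, 21)))) = Add(30, Mul(-5, Mul(Rational(-1, 21), M))) = Add(30, Mul(Rational(5, 21), M)))
Function('w')(d) = Mul(-8, Pow(Add(284, d), -1)) (Function('w')(d) = Mul(-8, Pow(Add(d, 284), -1)) = Mul(-8, Pow(Add(284, d), -1)))
Mul(Add(Function('S')(-62), -2683), Add(Function('w')(33), 669)) = Mul(Add(Add(30, Mul(Rational(5, 21), -62)), -2683), Add(Mul(-8, Pow(Add(284, 33), -1)), 669)) = Mul(Add(Add(30, Rational(-310, 21)), -2683), Add(Mul(-8, Pow(317, -1)), 669)) = Mul(Add(Rational(320, 21), -2683), Add(Mul(-8, Rational(1, 317)), 669)) = Mul(Rational(-56023, 21), Add(Rational(-8, 317), 669)) = Mul(Rational(-56023, 21), Rational(212065, 317)) = Rational(-1697216785, 951)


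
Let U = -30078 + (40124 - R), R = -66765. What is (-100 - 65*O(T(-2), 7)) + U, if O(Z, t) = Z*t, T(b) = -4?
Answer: 78531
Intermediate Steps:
U = 76811 (U = -30078 + (40124 - 1*(-66765)) = -30078 + (40124 + 66765) = -30078 + 106889 = 76811)
(-100 - 65*O(T(-2), 7)) + U = (-100 - (-260)*7) + 76811 = (-100 - 65*(-28)) + 76811 = (-100 + 1820) + 76811 = 1720 + 76811 = 78531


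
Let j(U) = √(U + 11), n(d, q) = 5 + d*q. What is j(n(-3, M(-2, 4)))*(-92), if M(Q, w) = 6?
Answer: -92*I*√2 ≈ -130.11*I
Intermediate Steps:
j(U) = √(11 + U)
j(n(-3, M(-2, 4)))*(-92) = √(11 + (5 - 3*6))*(-92) = √(11 + (5 - 18))*(-92) = √(11 - 13)*(-92) = √(-2)*(-92) = (I*√2)*(-92) = -92*I*√2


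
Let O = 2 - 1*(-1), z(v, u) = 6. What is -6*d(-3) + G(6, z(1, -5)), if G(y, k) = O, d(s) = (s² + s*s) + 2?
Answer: -117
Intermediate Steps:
d(s) = 2 + 2*s² (d(s) = (s² + s²) + 2 = 2*s² + 2 = 2 + 2*s²)
O = 3 (O = 2 + 1 = 3)
G(y, k) = 3
-6*d(-3) + G(6, z(1, -5)) = -6*(2 + 2*(-3)²) + 3 = -6*(2 + 2*9) + 3 = -6*(2 + 18) + 3 = -6*20 + 3 = -120 + 3 = -117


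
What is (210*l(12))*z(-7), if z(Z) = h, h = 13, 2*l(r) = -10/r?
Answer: -2275/2 ≈ -1137.5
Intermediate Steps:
l(r) = -5/r (l(r) = (-10/r)/2 = -5/r)
z(Z) = 13
(210*l(12))*z(-7) = (210*(-5/12))*13 = -175/2*13 = -2275/2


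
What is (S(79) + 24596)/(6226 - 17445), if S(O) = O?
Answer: -24675/11219 ≈ -2.1994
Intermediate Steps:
(S(79) + 24596)/(6226 - 17445) = (79 + 24596)/(6226 - 17445) = 24675/(-11219) = 24675*(-1/11219) = -24675/11219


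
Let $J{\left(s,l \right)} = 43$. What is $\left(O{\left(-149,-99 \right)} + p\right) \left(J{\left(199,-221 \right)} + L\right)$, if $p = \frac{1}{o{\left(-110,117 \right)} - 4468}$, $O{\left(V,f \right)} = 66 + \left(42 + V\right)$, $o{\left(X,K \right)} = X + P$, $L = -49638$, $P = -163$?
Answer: $\frac{9640375290}{4741} \approx 2.0334 \cdot 10^{6}$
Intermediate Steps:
$o{\left(X,K \right)} = -163 + X$ ($o{\left(X,K \right)} = X - 163 = -163 + X$)
$O{\left(V,f \right)} = 108 + V$
$p = - \frac{1}{4741}$ ($p = \frac{1}{\left(-163 - 110\right) - 4468} = \frac{1}{-273 - 4468} = \frac{1}{-4741} = - \frac{1}{4741} \approx -0.00021093$)
$\left(O{\left(-149,-99 \right)} + p\right) \left(J{\left(199,-221 \right)} + L\right) = \left(\left(108 - 149\right) - \frac{1}{4741}\right) \left(43 - 49638\right) = \left(-41 - \frac{1}{4741}\right) \left(-49595\right) = \left(- \frac{194382}{4741}\right) \left(-49595\right) = \frac{9640375290}{4741}$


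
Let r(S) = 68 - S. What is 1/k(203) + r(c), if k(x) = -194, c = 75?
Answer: -1359/194 ≈ -7.0052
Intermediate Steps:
1/k(203) + r(c) = 1/(-194) + (68 - 1*75) = -1/194 + (68 - 75) = -1/194 - 7 = -1359/194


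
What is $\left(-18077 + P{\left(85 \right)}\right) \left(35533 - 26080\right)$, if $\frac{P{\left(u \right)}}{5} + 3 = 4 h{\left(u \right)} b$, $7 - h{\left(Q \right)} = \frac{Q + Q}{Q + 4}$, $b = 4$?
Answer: $- \frac{14878530444}{89} \approx -1.6717 \cdot 10^{8}$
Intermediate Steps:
$h{\left(Q \right)} = 7 - \frac{2 Q}{4 + Q}$ ($h{\left(Q \right)} = 7 - \frac{Q + Q}{Q + 4} = 7 - \frac{2 Q}{4 + Q}$)
$P{\left(u \right)} = -15 + \frac{80 \left(28 + 5 u\right)}{4 + u}$ ($P{\left(u \right)} = -15 + 5 \cdot 4 \frac{28 + 5 u}{4 + u} 4 = -15 + 5 \frac{4 \left(28 + 5 u\right)}{4 + u} 4 = -15 + 5 \frac{16 \left(28 + 5 u\right)}{4 + u} = -15 + \frac{80 \left(28 + 5 u\right)}{4 + u}$)
$\left(-18077 + P{\left(85 \right)}\right) \left(35533 - 26080\right) = \left(-18077 + \frac{5 \left(436 + 77 \cdot 85\right)}{4 + 85}\right) \left(35533 - 26080\right) = \left(-18077 + \frac{5 \left(436 + 6545\right)}{89}\right) 9453 = \left(-18077 + 5 \cdot \frac{1}{89} \cdot 6981\right) 9453 = \left(-18077 + \frac{34905}{89}\right) 9453 = \left(- \frac{1573948}{89}\right) 9453 = - \frac{14878530444}{89}$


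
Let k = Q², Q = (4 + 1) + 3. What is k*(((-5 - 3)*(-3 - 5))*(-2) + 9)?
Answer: -7616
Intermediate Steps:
Q = 8 (Q = 5 + 3 = 8)
k = 64 (k = 8² = 64)
k*(((-5 - 3)*(-3 - 5))*(-2) + 9) = 64*(((-5 - 3)*(-3 - 5))*(-2) + 9) = 64*(-8*(-8)*(-2) + 9) = 64*(64*(-2) + 9) = 64*(-128 + 9) = 64*(-119) = -7616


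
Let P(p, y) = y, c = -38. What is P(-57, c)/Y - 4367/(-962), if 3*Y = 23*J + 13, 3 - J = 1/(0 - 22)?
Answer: 1855271/585858 ≈ 3.1668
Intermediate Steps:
J = 67/22 (J = 3 - 1/(0 - 22) = 3 - 1/(-22) = 3 - 1*(-1/22) = 3 + 1/22 = 67/22 ≈ 3.0455)
Y = 609/22 (Y = (23*(67/22) + 13)/3 = (1541/22 + 13)/3 = (⅓)*(1827/22) = 609/22 ≈ 27.682)
P(-57, c)/Y - 4367/(-962) = -38/609/22 - 4367/(-962) = -38*22/609 - 4367*(-1/962) = -836/609 + 4367/962 = 1855271/585858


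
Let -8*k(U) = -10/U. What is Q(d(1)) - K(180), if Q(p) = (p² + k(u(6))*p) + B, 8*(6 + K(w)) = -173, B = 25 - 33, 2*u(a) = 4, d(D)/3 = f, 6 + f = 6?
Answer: 157/8 ≈ 19.625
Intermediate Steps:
f = 0 (f = -6 + 6 = 0)
d(D) = 0 (d(D) = 3*0 = 0)
u(a) = 2 (u(a) = (½)*4 = 2)
k(U) = 5/(4*U) (k(U) = -(-5)/(4*U) = 5/(4*U))
B = -8
K(w) = -221/8 (K(w) = -6 + (⅛)*(-173) = -6 - 173/8 = -221/8)
Q(p) = -8 + p² + 5*p/8 (Q(p) = (p² + ((5/4)/2)*p) - 8 = (p² + ((5/4)*(½))*p) - 8 = (p² + 5*p/8) - 8 = -8 + p² + 5*p/8)
Q(d(1)) - K(180) = (-8 + 0² + (5/8)*0) - 1*(-221/8) = (-8 + 0 + 0) + 221/8 = -8 + 221/8 = 157/8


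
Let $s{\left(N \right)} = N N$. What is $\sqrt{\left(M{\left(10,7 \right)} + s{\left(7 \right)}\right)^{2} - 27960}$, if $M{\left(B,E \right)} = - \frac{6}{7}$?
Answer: $\frac{i \sqrt{1256471}}{7} \approx 160.13 i$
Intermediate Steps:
$M{\left(B,E \right)} = - \frac{6}{7}$ ($M{\left(B,E \right)} = \left(-6\right) \frac{1}{7} = - \frac{6}{7}$)
$s{\left(N \right)} = N^{2}$
$\sqrt{\left(M{\left(10,7 \right)} + s{\left(7 \right)}\right)^{2} - 27960} = \sqrt{\left(- \frac{6}{7} + 7^{2}\right)^{2} - 27960} = \sqrt{\left(- \frac{6}{7} + 49\right)^{2} - 27960} = \sqrt{\left(\frac{337}{7}\right)^{2} - 27960} = \sqrt{\frac{113569}{49} - 27960} = \sqrt{- \frac{1256471}{49}} = \frac{i \sqrt{1256471}}{7}$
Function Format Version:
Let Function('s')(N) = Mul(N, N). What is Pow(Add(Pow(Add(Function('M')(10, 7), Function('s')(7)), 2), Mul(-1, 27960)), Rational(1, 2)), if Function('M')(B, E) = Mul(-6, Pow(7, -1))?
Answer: Mul(Rational(1, 7), I, Pow(1256471, Rational(1, 2))) ≈ Mul(160.13, I)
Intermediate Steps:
Function('M')(B, E) = Rational(-6, 7) (Function('M')(B, E) = Mul(-6, Rational(1, 7)) = Rational(-6, 7))
Function('s')(N) = Pow(N, 2)
Pow(Add(Pow(Add(Function('M')(10, 7), Function('s')(7)), 2), Mul(-1, 27960)), Rational(1, 2)) = Pow(Add(Pow(Add(Rational(-6, 7), Pow(7, 2)), 2), Mul(-1, 27960)), Rational(1, 2)) = Pow(Add(Pow(Add(Rational(-6, 7), 49), 2), -27960), Rational(1, 2)) = Pow(Add(Pow(Rational(337, 7), 2), -27960), Rational(1, 2)) = Pow(Add(Rational(113569, 49), -27960), Rational(1, 2)) = Pow(Rational(-1256471, 49), Rational(1, 2)) = Mul(Rational(1, 7), I, Pow(1256471, Rational(1, 2)))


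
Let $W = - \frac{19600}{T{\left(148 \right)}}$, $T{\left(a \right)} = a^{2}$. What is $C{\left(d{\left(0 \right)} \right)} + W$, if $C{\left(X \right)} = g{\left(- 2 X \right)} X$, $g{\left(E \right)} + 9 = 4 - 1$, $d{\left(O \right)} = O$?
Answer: $- \frac{1225}{1369} \approx -0.89481$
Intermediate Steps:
$W = - \frac{1225}{1369}$ ($W = - \frac{19600}{148^{2}} = - \frac{19600}{21904} = \left(-19600\right) \frac{1}{21904} = - \frac{1225}{1369} \approx -0.89481$)
$g{\left(E \right)} = -6$ ($g{\left(E \right)} = -9 + \left(4 - 1\right) = -9 + 3 = -6$)
$C{\left(X \right)} = - 6 X$
$C{\left(d{\left(0 \right)} \right)} + W = \left(-6\right) 0 - \frac{1225}{1369} = 0 - \frac{1225}{1369} = - \frac{1225}{1369}$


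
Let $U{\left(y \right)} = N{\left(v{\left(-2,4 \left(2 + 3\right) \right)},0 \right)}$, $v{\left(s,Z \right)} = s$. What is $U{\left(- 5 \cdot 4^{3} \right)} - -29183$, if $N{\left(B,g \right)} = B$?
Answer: $29181$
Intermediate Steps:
$U{\left(y \right)} = -2$
$U{\left(- 5 \cdot 4^{3} \right)} - -29183 = -2 - -29183 = -2 + 29183 = 29181$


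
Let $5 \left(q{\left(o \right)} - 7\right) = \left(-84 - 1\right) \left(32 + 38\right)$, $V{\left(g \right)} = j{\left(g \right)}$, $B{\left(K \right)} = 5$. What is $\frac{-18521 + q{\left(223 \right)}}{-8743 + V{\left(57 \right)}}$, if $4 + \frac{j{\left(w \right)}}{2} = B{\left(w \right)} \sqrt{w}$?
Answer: $\frac{57476568}{25524767} + \frac{65680 \sqrt{57}}{25524767} \approx 2.2712$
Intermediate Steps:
$j{\left(w \right)} = -8 + 10 \sqrt{w}$ ($j{\left(w \right)} = -8 + 2 \cdot 5 \sqrt{w} = -8 + 10 \sqrt{w}$)
$V{\left(g \right)} = -8 + 10 \sqrt{g}$
$q{\left(o \right)} = -1183$ ($q{\left(o \right)} = 7 + \frac{\left(-84 - 1\right) \left(32 + 38\right)}{5} = 7 + \frac{\left(-85\right) 70}{5} = 7 + \frac{1}{5} \left(-5950\right) = 7 - 1190 = -1183$)
$\frac{-18521 + q{\left(223 \right)}}{-8743 + V{\left(57 \right)}} = \frac{-18521 - 1183}{-8743 - \left(8 - 10 \sqrt{57}\right)} = - \frac{19704}{-8751 + 10 \sqrt{57}}$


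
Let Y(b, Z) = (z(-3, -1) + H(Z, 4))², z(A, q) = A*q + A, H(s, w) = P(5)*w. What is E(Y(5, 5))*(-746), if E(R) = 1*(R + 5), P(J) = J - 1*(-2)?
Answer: -588594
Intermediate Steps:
P(J) = 2 + J (P(J) = J + 2 = 2 + J)
H(s, w) = 7*w (H(s, w) = (2 + 5)*w = 7*w)
z(A, q) = A + A*q
Y(b, Z) = 784 (Y(b, Z) = (-3*(1 - 1) + 7*4)² = (-3*0 + 28)² = (0 + 28)² = 28² = 784)
E(R) = 5 + R (E(R) = 1*(5 + R) = 5 + R)
E(Y(5, 5))*(-746) = (5 + 784)*(-746) = 789*(-746) = -588594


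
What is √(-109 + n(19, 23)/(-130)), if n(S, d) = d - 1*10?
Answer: I*√10910/10 ≈ 10.445*I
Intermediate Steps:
n(S, d) = -10 + d (n(S, d) = d - 10 = -10 + d)
√(-109 + n(19, 23)/(-130)) = √(-109 + (-10 + 23)/(-130)) = √(-109 + 13*(-1/130)) = √(-109 - ⅒) = √(-1091/10) = I*√10910/10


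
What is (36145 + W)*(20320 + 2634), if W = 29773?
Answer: 1513081772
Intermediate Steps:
(36145 + W)*(20320 + 2634) = (36145 + 29773)*(20320 + 2634) = 65918*22954 = 1513081772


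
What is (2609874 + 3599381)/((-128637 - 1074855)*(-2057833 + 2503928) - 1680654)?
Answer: -6209255/536873444394 ≈ -1.1566e-5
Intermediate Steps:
(2609874 + 3599381)/((-128637 - 1074855)*(-2057833 + 2503928) - 1680654) = 6209255/(-1203492*446095 - 1680654) = 6209255/(-536871763740 - 1680654) = 6209255/(-536873444394) = 6209255*(-1/536873444394) = -6209255/536873444394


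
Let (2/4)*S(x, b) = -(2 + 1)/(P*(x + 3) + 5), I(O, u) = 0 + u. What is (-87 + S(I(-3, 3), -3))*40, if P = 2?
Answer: -59400/17 ≈ -3494.1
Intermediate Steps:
I(O, u) = u
S(x, b) = -6/(11 + 2*x) (S(x, b) = 2*(-(2 + 1)/(2*(x + 3) + 5)) = 2*(-3/(2*(3 + x) + 5)) = 2*(-3/((6 + 2*x) + 5)) = 2*(-3/(11 + 2*x)) = -6/(11 + 2*x))
(-87 + S(I(-3, 3), -3))*40 = (-87 - 6/(11 + 2*3))*40 = (-87 - 6/(11 + 6))*40 = (-87 - 6/17)*40 = -1485/17*40 = -59400/17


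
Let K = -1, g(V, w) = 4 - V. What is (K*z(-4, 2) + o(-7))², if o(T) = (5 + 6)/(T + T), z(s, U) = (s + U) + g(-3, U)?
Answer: 6561/196 ≈ 33.474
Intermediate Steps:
z(s, U) = 7 + U + s (z(s, U) = (s + U) + (4 - 1*(-3)) = (U + s) + (4 + 3) = (U + s) + 7 = 7 + U + s)
o(T) = 11/(2*T) (o(T) = 11/((2*T)) = 11*(1/(2*T)) = 11/(2*T))
(K*z(-4, 2) + o(-7))² = (-(7 + 2 - 4) + (11/2)/(-7))² = (-1*5 + (11/2)*(-⅐))² = (-5 - 11/14)² = (-81/14)² = 6561/196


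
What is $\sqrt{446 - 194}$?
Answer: $6 \sqrt{7} \approx 15.875$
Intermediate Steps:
$\sqrt{446 - 194} = \sqrt{252} = 6 \sqrt{7}$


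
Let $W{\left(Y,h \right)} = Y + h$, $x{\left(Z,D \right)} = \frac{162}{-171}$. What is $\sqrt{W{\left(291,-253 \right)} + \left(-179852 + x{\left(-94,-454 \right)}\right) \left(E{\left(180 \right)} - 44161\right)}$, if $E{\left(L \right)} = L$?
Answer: $\frac{4 \sqrt{178471913647}}{19} \approx 88939.0$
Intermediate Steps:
$x{\left(Z,D \right)} = - \frac{18}{19}$ ($x{\left(Z,D \right)} = 162 \left(- \frac{1}{171}\right) = - \frac{18}{19}$)
$\sqrt{W{\left(291,-253 \right)} + \left(-179852 + x{\left(-94,-454 \right)}\right) \left(E{\left(180 \right)} - 44161\right)} = \sqrt{\left(291 - 253\right) + \left(-179852 - \frac{18}{19}\right) \left(180 - 44161\right)} = \sqrt{38 - - \frac{150292137086}{19}} = \sqrt{38 + \frac{150292137086}{19}} = \sqrt{\frac{150292137808}{19}} = \frac{4 \sqrt{178471913647}}{19}$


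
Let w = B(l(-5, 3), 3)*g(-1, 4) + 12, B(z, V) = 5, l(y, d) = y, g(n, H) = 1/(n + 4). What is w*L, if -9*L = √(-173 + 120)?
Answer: -41*I*√53/27 ≈ -11.055*I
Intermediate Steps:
g(n, H) = 1/(4 + n)
w = 41/3 (w = 5/(4 - 1) + 12 = 5/3 + 12 = 41/3 ≈ 13.667)
L = -I*√53/9 (L = -√(-173 + 120)/9 = -I*√53/9 ≈ -0.8089*I)
w*L = 41*(-I*√53/9)/3 = -41*I*√53/27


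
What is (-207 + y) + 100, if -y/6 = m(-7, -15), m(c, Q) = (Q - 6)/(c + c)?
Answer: -116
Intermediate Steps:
m(c, Q) = (-6 + Q)/(2*c) (m(c, Q) = (-6 + Q)/((2*c)) = (-6 + Q)*(1/(2*c)) = (-6 + Q)/(2*c))
y = -9 (y = -3*(-6 - 15)/(-7) = -3*(-1)*(-21)/7 = -6*3/2 = -9)
(-207 + y) + 100 = (-207 - 9) + 100 = -216 + 100 = -116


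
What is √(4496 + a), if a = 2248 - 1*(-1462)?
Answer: √8206 ≈ 90.587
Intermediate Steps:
a = 3710 (a = 2248 + 1462 = 3710)
√(4496 + a) = √(4496 + 3710) = √8206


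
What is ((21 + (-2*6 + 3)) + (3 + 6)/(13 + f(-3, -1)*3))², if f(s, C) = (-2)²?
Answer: 95481/625 ≈ 152.77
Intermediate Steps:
f(s, C) = 4
((21 + (-2*6 + 3)) + (3 + 6)/(13 + f(-3, -1)*3))² = ((21 + (-2*6 + 3)) + (3 + 6)/(13 + 4*3))² = ((21 + (-12 + 3)) + 9/(13 + 12))² = ((21 - 9) + 9/25)² = (12 + 9*(1/25))² = (12 + 9/25)² = (309/25)² = 95481/625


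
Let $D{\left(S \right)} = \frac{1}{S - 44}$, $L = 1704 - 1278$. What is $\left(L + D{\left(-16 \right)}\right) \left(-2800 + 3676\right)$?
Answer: $\frac{1865807}{5} \approx 3.7316 \cdot 10^{5}$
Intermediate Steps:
$L = 426$ ($L = 1704 - 1278 = 426$)
$D{\left(S \right)} = \frac{1}{-44 + S}$
$\left(L + D{\left(-16 \right)}\right) \left(-2800 + 3676\right) = \left(426 + \frac{1}{-44 - 16}\right) \left(-2800 + 3676\right) = \left(426 + \frac{1}{-60}\right) 876 = \left(426 - \frac{1}{60}\right) 876 = \frac{25559}{60} \cdot 876 = \frac{1865807}{5}$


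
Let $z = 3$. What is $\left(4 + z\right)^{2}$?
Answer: $49$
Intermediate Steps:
$\left(4 + z\right)^{2} = \left(4 + 3\right)^{2} = 7^{2} = 49$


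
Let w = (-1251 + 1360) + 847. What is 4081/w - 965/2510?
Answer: 932077/239956 ≈ 3.8844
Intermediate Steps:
w = 956 (w = 109 + 847 = 956)
4081/w - 965/2510 = 4081/956 - 965/2510 = 4081*(1/956) - 965*1/2510 = 4081/956 - 193/502 = 932077/239956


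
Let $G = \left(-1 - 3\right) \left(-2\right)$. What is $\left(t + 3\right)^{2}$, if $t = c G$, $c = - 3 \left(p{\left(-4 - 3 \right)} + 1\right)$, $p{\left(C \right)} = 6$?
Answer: $27225$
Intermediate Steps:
$c = -21$ ($c = - 3 \left(6 + 1\right) = \left(-3\right) 7 = -21$)
$G = 8$ ($G = \left(-4\right) \left(-2\right) = 8$)
$t = -168$ ($t = \left(-21\right) 8 = -168$)
$\left(t + 3\right)^{2} = \left(-168 + 3\right)^{2} = \left(-165\right)^{2} = 27225$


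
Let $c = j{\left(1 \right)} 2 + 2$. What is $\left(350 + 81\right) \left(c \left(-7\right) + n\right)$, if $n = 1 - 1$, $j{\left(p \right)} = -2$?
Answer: $6034$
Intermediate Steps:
$c = -2$ ($c = \left(-2\right) 2 + 2 = -4 + 2 = -2$)
$n = 0$ ($n = 1 - 1 = 0$)
$\left(350 + 81\right) \left(c \left(-7\right) + n\right) = \left(350 + 81\right) \left(\left(-2\right) \left(-7\right) + 0\right) = 431 \left(14 + 0\right) = 431 \cdot 14 = 6034$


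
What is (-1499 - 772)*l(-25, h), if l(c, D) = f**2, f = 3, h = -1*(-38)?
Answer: -20439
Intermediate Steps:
h = 38
l(c, D) = 9 (l(c, D) = 3**2 = 9)
(-1499 - 772)*l(-25, h) = (-1499 - 772)*9 = -2271*9 = -20439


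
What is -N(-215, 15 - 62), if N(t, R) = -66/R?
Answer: -66/47 ≈ -1.4043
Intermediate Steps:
-N(-215, 15 - 62) = -(-66)/(15 - 62) = -(-66)/(-47) = -(-66)*(-1)/47 = -1*66/47 = -66/47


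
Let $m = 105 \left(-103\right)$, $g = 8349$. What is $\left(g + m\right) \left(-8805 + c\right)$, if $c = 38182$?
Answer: $-72443682$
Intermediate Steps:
$m = -10815$
$\left(g + m\right) \left(-8805 + c\right) = \left(8349 - 10815\right) \left(-8805 + 38182\right) = \left(-2466\right) 29377 = -72443682$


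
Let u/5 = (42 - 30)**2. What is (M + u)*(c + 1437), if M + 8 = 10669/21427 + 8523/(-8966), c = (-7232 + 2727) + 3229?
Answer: 3144066583691/27444926 ≈ 1.1456e+5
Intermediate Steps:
c = -1276 (c = -4505 + 3229 = -1276)
u = 720 (u = 5*(42 - 30)**2 = 5*12**2 = 5*144 = 720)
M = -1623879923/192114482 (M = -8 + (10669/21427 + 8523/(-8966)) = -8 + (10669*(1/21427) + 8523*(-1/8966)) = -8 + (10669/21427 - 8523/8966) = -8 - 86964067/192114482 = -1623879923/192114482 ≈ -8.4527)
(M + u)*(c + 1437) = (-1623879923/192114482 + 720)*(-1276 + 1437) = (136698547117/192114482)*161 = 3144066583691/27444926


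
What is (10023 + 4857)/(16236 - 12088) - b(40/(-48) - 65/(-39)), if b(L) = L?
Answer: 17135/6222 ≈ 2.7539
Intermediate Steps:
(10023 + 4857)/(16236 - 12088) - b(40/(-48) - 65/(-39)) = (10023 + 4857)/(16236 - 12088) - (40/(-48) - 65/(-39)) = 14880/4148 - (40*(-1/48) - 65*(-1/39)) = 14880*(1/4148) - (-5/6 + 5/3) = 3720/1037 - 1*5/6 = 3720/1037 - 5/6 = 17135/6222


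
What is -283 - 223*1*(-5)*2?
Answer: 1947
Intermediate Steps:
-283 - 223*1*(-5)*2 = -283 - (-1115)*2 = -283 - 223*(-10) = -283 + 2230 = 1947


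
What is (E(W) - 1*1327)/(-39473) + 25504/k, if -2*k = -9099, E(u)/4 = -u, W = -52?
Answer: 2023620565/359164827 ≈ 5.6342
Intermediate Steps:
E(u) = -4*u (E(u) = 4*(-u) = -4*u)
k = 9099/2 (k = -½*(-9099) = 9099/2 ≈ 4549.5)
(E(W) - 1*1327)/(-39473) + 25504/k = (-4*(-52) - 1*1327)/(-39473) + 25504/(9099/2) = (208 - 1327)*(-1/39473) + 25504*(2/9099) = -1119*(-1/39473) + 51008/9099 = 1119/39473 + 51008/9099 = 2023620565/359164827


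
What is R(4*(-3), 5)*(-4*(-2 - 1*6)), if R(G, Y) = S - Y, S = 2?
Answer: -96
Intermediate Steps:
R(G, Y) = 2 - Y
R(4*(-3), 5)*(-4*(-2 - 1*6)) = (2 - 1*5)*(-4*(-2 - 1*6)) = (2 - 5)*(-4*(-2 - 6)) = -(-12)*(-8) = -3*32 = -96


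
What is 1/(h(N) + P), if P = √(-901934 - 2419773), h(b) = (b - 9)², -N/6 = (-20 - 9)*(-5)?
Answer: 772641/596977436588 - I*√3321707/596977436588 ≈ 1.2943e-6 - 3.053e-9*I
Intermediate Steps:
N = -870 (N = -6*(-20 - 9)*(-5) = -(-174)*(-5) = -6*145 = -870)
h(b) = (-9 + b)²
P = I*√3321707 (P = √(-3321707) = I*√3321707 ≈ 1822.6*I)
1/(h(N) + P) = 1/((-9 - 870)² + I*√3321707) = 1/((-879)² + I*√3321707) = 1/(772641 + I*√3321707)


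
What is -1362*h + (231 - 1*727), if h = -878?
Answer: 1195340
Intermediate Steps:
-1362*h + (231 - 1*727) = -1362*(-878) + (231 - 1*727) = 1195836 + (231 - 727) = 1195836 - 496 = 1195340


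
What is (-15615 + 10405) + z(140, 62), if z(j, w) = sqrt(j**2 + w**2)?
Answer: -5210 + 2*sqrt(5861) ≈ -5056.9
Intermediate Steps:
(-15615 + 10405) + z(140, 62) = (-15615 + 10405) + sqrt(140**2 + 62**2) = -5210 + sqrt(19600 + 3844) = -5210 + sqrt(23444) = -5210 + 2*sqrt(5861)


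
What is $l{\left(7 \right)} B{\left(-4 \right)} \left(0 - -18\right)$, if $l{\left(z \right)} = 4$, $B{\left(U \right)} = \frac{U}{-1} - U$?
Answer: $576$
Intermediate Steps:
$B{\left(U \right)} = - 2 U$ ($B{\left(U \right)} = U \left(-1\right) - U = - U - U = - 2 U$)
$l{\left(7 \right)} B{\left(-4 \right)} \left(0 - -18\right) = 4 \left(\left(-2\right) \left(-4\right)\right) \left(0 - -18\right) = 4 \cdot 8 \left(0 + 18\right) = 32 \cdot 18 = 576$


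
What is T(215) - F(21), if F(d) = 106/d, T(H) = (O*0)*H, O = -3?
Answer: -106/21 ≈ -5.0476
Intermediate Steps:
T(H) = 0 (T(H) = (-3*0)*H = 0*H = 0)
T(215) - F(21) = 0 - 106/21 = -106/21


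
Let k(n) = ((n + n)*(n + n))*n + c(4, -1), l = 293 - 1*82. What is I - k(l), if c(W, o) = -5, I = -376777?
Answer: -37952496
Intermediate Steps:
l = 211 (l = 293 - 82 = 211)
k(n) = -5 + 4*n³ (k(n) = ((n + n)*(n + n))*n - 5 = ((2*n)*(2*n))*n - 5 = (4*n²)*n - 5 = 4*n³ - 5 = -5 + 4*n³)
I - k(l) = -376777 - (-5 + 4*211³) = -376777 - (-5 + 4*9393931) = -376777 - (-5 + 37575724) = -376777 - 1*37575719 = -376777 - 37575719 = -37952496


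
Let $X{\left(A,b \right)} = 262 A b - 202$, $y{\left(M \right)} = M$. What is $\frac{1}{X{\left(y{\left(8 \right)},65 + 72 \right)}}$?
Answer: $\frac{1}{286950} \approx 3.4849 \cdot 10^{-6}$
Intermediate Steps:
$X{\left(A,b \right)} = -202 + 262 A b$ ($X{\left(A,b \right)} = 262 A b - 202 = -202 + 262 A b$)
$\frac{1}{X{\left(y{\left(8 \right)},65 + 72 \right)}} = \frac{1}{-202 + 262 \cdot 8 \left(65 + 72\right)} = \frac{1}{-202 + 262 \cdot 8 \cdot 137} = \frac{1}{-202 + 287152} = \frac{1}{286950}$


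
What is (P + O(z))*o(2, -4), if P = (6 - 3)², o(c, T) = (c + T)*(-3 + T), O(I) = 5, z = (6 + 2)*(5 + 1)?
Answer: 196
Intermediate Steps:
z = 48 (z = 8*6 = 48)
o(c, T) = (-3 + T)*(T + c) (o(c, T) = (T + c)*(-3 + T) = (-3 + T)*(T + c))
P = 9 (P = 3² = 9)
(P + O(z))*o(2, -4) = (9 + 5)*((-4)² - 3*(-4) - 3*2 - 4*2) = 14*(16 + 12 - 6 - 8) = 14*14 = 196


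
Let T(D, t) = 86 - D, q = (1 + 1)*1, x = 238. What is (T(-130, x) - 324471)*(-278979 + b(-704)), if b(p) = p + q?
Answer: 90687962655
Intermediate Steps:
q = 2 (q = 2*1 = 2)
b(p) = 2 + p (b(p) = p + 2 = 2 + p)
(T(-130, x) - 324471)*(-278979 + b(-704)) = ((86 - 1*(-130)) - 324471)*(-278979 + (2 - 704)) = ((86 + 130) - 324471)*(-278979 - 702) = (216 - 324471)*(-279681) = -324255*(-279681) = 90687962655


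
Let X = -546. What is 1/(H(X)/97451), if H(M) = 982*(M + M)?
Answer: -97451/1072344 ≈ -0.090877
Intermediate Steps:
H(M) = 1964*M (H(M) = 982*(2*M) = 1964*M)
1/(H(X)/97451) = 1/((1964*(-546))/97451) = 1/(-1072344*1/97451) = 1/(-1072344/97451) = -97451/1072344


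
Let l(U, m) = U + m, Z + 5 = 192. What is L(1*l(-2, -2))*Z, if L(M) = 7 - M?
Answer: 2057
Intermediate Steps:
Z = 187 (Z = -5 + 192 = 187)
L(1*l(-2, -2))*Z = (7 - (-2 - 2))*187 = (7 - (-4))*187 = (7 - 1*(-4))*187 = (7 + 4)*187 = 11*187 = 2057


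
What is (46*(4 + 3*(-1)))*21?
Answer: 966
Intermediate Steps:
(46*(4 + 3*(-1)))*21 = (46*(4 - 3))*21 = (46*1)*21 = 46*21 = 966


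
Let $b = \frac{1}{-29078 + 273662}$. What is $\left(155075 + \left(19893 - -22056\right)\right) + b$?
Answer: $\frac{48188918017}{244584} \approx 1.9702 \cdot 10^{5}$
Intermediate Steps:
$b = \frac{1}{244584} \approx 4.0886 \cdot 10^{-6}$
$\left(155075 + \left(19893 - -22056\right)\right) + b = \left(155075 + \left(19893 - -22056\right)\right) + \frac{1}{244584} = \left(155075 + \left(19893 + 22056\right)\right) + \frac{1}{244584} = \left(155075 + 41949\right) + \frac{1}{244584} = 197024 + \frac{1}{244584} = \frac{48188918017}{244584}$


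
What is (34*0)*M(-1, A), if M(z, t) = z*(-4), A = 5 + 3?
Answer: 0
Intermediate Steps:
A = 8
M(z, t) = -4*z
(34*0)*M(-1, A) = (34*0)*(-4*(-1)) = 0*4 = 0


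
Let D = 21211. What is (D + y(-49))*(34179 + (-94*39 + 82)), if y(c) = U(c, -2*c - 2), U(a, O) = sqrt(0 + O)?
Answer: 648950545 + 122380*sqrt(6) ≈ 6.4925e+8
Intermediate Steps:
U(a, O) = sqrt(O)
y(c) = sqrt(-2 - 2*c) (y(c) = sqrt(-2*c - 2) = sqrt(-2 - 2*c))
(D + y(-49))*(34179 + (-94*39 + 82)) = (21211 + sqrt(-2 - 2*(-49)))*(34179 + (-94*39 + 82)) = (21211 + sqrt(-2 + 98))*(34179 + (-3666 + 82)) = (21211 + sqrt(96))*(34179 - 3584) = (21211 + 4*sqrt(6))*30595 = 648950545 + 122380*sqrt(6)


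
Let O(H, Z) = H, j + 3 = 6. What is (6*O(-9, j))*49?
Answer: -2646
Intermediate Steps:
j = 3 (j = -3 + 6 = 3)
(6*O(-9, j))*49 = (6*(-9))*49 = -54*49 = -2646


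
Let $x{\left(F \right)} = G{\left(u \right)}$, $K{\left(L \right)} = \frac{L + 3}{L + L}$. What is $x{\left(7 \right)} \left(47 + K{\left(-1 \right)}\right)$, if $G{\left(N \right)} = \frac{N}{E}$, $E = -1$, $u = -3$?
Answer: $138$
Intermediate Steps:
$K{\left(L \right)} = \frac{3 + L}{2 L}$
$G{\left(N \right)} = - N$ ($G{\left(N \right)} = \frac{N}{-1} = N \left(-1\right) = - N$)
$x{\left(F \right)} = 3$ ($x{\left(F \right)} = \left(-1\right) \left(-3\right) = 3$)
$x{\left(7 \right)} \left(47 + K{\left(-1 \right)}\right) = 3 \left(47 + \frac{3 - 1}{2 \left(-1\right)}\right) = 3 \left(47 + \frac{1}{2} \left(-1\right) 2\right) = 3 \left(47 - 1\right) = 3 \cdot 46 = 138$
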